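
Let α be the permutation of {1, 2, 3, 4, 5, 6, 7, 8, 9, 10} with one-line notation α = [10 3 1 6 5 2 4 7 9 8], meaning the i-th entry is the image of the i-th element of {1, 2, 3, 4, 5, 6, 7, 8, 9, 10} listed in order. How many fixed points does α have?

The fixed points (elements with α(x) = x) are {5, 9}, so there are 2.

2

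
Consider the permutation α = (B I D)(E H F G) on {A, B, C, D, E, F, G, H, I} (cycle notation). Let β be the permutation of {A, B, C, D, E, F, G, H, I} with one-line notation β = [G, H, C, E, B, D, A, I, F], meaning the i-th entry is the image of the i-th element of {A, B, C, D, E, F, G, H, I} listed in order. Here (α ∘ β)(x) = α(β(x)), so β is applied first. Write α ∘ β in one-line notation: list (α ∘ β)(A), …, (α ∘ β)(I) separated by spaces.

E F C H I B A D G

(α ∘ β)(x) = α(β(x)). Computing each image: α(β(A)) = α(G) = E, α(β(B)) = α(H) = F, α(β(C)) = α(C) = C, α(β(D)) = α(E) = H, α(β(E)) = α(B) = I, α(β(F)) = α(D) = B, α(β(G)) = α(A) = A, α(β(H)) = α(I) = D, α(β(I)) = α(F) = G.
Hence α ∘ β = [E F C H I B A D G].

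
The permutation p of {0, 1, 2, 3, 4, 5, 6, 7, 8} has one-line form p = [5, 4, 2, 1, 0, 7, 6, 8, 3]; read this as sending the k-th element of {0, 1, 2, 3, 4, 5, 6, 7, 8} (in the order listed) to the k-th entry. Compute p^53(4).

8

Tracing 4 → 0 → … returns to 4 after 7 steps, so 4 lies in a 7-cycle (0 5 7 8 3 1 4).
Since the cycle has length 7, p^53 acts on it the same as p^4 (53 mod 7 = 4).
Stepping 4 places around the cycle: 4 → 0 → 5 → 7 → 8.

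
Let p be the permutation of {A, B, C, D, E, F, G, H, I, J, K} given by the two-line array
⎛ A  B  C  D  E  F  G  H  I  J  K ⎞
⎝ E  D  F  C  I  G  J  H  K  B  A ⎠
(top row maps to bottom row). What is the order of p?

12

Writing p as disjoint cycles, the cycle lengths are 6, 4, 1.
The order is lcm(6, 4) = 12.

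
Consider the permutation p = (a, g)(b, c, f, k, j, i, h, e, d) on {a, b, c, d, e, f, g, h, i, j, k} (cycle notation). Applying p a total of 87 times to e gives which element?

e lies in the 9-cycle (b, c, f, k, j, i, h, e, d).
On a 9-cycle, p^9 is the identity, so p^87 = p^6 there (87 ≡ 6 mod 9).
Stepping 6 places around the cycle: e → d → b → c → f → k → j.

j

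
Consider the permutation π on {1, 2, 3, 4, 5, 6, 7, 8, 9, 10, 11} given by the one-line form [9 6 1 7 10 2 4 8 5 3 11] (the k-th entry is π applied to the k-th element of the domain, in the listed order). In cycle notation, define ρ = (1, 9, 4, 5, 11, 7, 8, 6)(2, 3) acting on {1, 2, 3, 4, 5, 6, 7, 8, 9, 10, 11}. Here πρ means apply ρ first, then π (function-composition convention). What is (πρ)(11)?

4

First apply ρ: ρ(11) = 7, then π(7) = 4. Thus (πρ)(11) = 4.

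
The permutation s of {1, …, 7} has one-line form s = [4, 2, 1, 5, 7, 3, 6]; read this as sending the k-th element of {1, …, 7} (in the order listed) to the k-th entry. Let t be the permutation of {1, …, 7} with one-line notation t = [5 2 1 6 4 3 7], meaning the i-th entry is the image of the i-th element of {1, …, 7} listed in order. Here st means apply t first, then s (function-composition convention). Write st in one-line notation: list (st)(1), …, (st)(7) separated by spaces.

7 2 4 3 5 1 6

Chase each element through t then s: 1 → 5 → 7; 2 → 2 → 2; 3 → 1 → 4; 4 → 6 → 3; 5 → 4 → 5; 6 → 3 → 1; 7 → 7 → 6.
Collecting the images, st = [7 2 4 3 5 1 6].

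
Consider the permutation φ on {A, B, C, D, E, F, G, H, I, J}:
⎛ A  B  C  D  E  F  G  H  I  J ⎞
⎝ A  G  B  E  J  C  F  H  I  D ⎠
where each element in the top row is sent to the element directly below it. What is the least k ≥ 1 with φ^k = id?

The disjoint-cycle form of φ has cycle lengths 4, 3, 1, 1, 1.
The order of φ is the least common multiple of its cycle lengths: lcm(4, 3) = 12.

12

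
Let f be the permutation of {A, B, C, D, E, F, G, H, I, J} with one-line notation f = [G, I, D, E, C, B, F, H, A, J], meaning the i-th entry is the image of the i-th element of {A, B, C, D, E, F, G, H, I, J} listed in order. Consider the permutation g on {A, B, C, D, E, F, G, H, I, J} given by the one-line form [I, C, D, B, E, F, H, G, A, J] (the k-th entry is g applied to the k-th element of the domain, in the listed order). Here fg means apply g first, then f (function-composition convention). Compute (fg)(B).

D

(fg)(B) = f(g(B)). g(B) = C, then f(C) = D. So (fg)(B) = D.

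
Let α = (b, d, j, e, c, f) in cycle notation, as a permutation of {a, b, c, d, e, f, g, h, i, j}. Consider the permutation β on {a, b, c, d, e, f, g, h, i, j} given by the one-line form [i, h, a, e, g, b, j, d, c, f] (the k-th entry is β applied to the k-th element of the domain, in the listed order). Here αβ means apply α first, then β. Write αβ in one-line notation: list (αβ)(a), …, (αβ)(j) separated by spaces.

(αβ)(x) = β(α(x)). Computing each image: β(α(a)) = β(a) = i, β(α(b)) = β(d) = e, β(α(c)) = β(f) = b, β(α(d)) = β(j) = f, β(α(e)) = β(c) = a, β(α(f)) = β(b) = h, β(α(g)) = β(g) = j, β(α(h)) = β(h) = d, β(α(i)) = β(i) = c, β(α(j)) = β(e) = g.
Hence αβ = [i e b f a h j d c g].

i e b f a h j d c g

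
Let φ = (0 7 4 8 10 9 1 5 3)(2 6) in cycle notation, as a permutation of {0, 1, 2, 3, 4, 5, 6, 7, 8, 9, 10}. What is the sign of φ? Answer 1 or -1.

The cycle lengths are 9, 2.
A cycle is odd iff its length is even; φ has 1 even-length cycle, so sgn(φ) = (−1)^1 and φ is odd.

-1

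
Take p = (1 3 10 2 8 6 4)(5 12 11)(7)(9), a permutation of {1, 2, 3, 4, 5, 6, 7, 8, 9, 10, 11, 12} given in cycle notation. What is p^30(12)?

12

12 lies in the 3-cycle (5 12 11).
Powers repeat with period 3 on this cycle, and 30 mod 3 = 0, so p^30(12) = p^0(12).
So p^30(12) = 12.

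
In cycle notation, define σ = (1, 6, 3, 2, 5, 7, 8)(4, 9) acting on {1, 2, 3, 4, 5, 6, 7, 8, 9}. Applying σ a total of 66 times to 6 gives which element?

5

6 lies in the 7-cycle (1, 6, 3, 2, 5, 7, 8).
Since the cycle has length 7, σ^66 acts on it the same as σ^3 (66 mod 7 = 3).
Stepping 3 places around the cycle: 6 → 3 → 2 → 5.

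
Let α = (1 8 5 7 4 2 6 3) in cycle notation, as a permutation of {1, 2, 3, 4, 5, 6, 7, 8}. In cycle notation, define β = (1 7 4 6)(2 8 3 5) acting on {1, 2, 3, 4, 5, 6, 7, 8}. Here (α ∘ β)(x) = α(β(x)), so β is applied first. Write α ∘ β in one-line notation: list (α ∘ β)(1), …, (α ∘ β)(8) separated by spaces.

4 5 7 3 6 8 2 1

For each element, apply β then α: 1 → 7 → 4; 2 → 8 → 5; 3 → 5 → 7; 4 → 6 → 3; 5 → 2 → 6; 6 → 1 → 8; 7 → 4 → 2; 8 → 3 → 1.
Collecting the images, α ∘ β = [4 5 7 3 6 8 2 1].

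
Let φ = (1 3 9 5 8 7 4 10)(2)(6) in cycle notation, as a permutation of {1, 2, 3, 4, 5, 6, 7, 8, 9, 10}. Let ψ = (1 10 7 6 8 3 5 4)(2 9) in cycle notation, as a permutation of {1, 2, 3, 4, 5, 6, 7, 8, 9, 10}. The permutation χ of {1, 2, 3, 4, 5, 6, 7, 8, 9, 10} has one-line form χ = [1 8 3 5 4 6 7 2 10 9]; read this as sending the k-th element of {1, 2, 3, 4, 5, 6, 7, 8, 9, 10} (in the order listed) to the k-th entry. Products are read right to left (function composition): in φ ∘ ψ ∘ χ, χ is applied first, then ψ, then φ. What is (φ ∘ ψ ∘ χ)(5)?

(φ ∘ ψ ∘ χ)(5) = φ(ψ(χ(5))). χ(5) = 4, then ψ(4) = 1, then φ(1) = 3, so the result is 3.

3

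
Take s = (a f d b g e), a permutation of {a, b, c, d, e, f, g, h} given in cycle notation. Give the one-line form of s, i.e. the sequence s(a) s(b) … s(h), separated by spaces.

f g c b a d e h

Image by image: a↦f, b↦g, c↦c, d↦b, e↦a, f↦d, g↦e, h↦h.
So the one-line form is f g c b a d e h.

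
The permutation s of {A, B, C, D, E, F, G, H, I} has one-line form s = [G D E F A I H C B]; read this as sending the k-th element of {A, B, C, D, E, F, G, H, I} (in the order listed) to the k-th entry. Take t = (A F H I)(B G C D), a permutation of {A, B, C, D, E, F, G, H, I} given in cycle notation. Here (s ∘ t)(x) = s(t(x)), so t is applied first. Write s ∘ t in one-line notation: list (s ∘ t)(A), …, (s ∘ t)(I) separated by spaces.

I H F D A C E B G

For each element, apply t then s: A → F → I; B → G → H; C → D → F; D → B → D; E → E → A; F → H → C; G → C → E; H → I → B; I → A → G.
Collecting the images, s ∘ t = [I H F D A C E B G].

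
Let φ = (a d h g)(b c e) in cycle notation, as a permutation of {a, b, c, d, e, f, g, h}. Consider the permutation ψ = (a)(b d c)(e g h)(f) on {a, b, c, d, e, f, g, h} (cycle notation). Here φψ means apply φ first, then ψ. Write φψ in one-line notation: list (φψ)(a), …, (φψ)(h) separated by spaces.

c b g e d f a h

For each element, apply φ then ψ: a → d → c; b → c → b; c → e → g; d → h → e; e → b → d; f → f → f; g → a → a; h → g → h.
Collecting the images, φψ = [c b g e d f a h].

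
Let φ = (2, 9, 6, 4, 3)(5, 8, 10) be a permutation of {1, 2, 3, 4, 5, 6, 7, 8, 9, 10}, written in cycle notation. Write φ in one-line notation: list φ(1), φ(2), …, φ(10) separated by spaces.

1 9 2 3 8 4 7 10 6 5

Image by image: 1↦1, 2↦9, 3↦2, 4↦3, 5↦8, 6↦4, 7↦7, 8↦10, 9↦6, 10↦5.
So the one-line form is 1 9 2 3 8 4 7 10 6 5.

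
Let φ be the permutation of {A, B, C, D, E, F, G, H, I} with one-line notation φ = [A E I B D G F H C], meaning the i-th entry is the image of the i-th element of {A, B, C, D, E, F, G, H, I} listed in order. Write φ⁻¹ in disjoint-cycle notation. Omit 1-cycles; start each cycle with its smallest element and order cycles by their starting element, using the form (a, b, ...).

First write φ in disjoint cycles: (B, E, D)(C, I)(F, G).
Reversing each cycle (and rotating so the smallest element leads) gives φ⁻¹ = (B, D, E)(C, I)(F, G).

(B, D, E)(C, I)(F, G)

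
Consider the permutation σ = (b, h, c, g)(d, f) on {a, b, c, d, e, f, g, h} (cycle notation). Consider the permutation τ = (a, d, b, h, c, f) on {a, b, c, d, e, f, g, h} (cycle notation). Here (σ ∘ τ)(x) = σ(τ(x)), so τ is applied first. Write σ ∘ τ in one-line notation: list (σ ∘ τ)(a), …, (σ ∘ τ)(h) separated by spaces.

f c d h e a b g

(σ ∘ τ)(x) = σ(τ(x)). Computing each image: σ(τ(a)) = σ(d) = f, σ(τ(b)) = σ(h) = c, σ(τ(c)) = σ(f) = d, σ(τ(d)) = σ(b) = h, σ(τ(e)) = σ(e) = e, σ(τ(f)) = σ(a) = a, σ(τ(g)) = σ(g) = b, σ(τ(h)) = σ(c) = g.
Hence σ ∘ τ = [f c d h e a b g].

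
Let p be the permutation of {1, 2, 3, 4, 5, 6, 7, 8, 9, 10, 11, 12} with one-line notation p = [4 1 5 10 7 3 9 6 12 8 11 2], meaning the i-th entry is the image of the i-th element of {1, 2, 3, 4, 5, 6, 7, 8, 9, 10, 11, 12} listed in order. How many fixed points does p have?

The fixed points (elements with p(x) = x) are {11}, so there is 1.

1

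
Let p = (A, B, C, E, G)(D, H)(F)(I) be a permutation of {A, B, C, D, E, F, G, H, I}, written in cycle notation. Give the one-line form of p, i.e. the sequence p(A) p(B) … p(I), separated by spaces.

Reading each image from the cycles: A→B, B→C, C→E, D→H, E→G, F→F, G→A, H→D, I→I.
So the one-line form is B C E H G F A D I.

B C E H G F A D I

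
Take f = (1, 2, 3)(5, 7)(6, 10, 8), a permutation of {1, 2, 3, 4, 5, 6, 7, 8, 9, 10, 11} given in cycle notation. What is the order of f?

The disjoint cycles have lengths 3, 3, 2, 1, 1, 1.
The order is lcm(3, 3, 2) = 6.

6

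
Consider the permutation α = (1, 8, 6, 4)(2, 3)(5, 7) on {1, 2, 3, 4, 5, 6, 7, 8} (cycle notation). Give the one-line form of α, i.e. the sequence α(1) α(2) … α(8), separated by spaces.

8 3 2 1 7 4 5 6

Reading each image from the cycles: 1→8, 2→3, 3→2, 4→1, 5→7, 6→4, 7→5, 8→6.
So the one-line form is 8 3 2 1 7 4 5 6.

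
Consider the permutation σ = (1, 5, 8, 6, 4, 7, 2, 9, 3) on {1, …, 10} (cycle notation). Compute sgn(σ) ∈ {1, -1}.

1

The cycle lengths are 9, 1.
A cycle of length ℓ contributes ℓ−1 transpositions, so σ is a product of 8 transpositions — even.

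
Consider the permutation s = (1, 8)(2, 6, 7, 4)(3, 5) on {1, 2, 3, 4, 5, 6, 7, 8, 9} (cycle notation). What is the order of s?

4

The cycle type of s is (4, 2, 2, 1).
The order of s is the least common multiple of its cycle lengths: lcm(4, 2, 2) = 4.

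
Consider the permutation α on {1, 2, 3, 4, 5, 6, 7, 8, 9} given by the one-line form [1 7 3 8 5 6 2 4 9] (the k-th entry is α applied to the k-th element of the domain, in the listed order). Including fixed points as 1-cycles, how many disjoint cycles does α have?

7

The cycle decomposition is (1)(2, 7)(3)(4, 8)(5)(6)(9), which has 7 cycles (counting 1-cycles).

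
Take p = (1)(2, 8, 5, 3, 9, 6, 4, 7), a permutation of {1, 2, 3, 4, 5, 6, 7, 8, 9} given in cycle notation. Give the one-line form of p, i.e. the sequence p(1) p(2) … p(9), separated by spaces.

1 8 9 7 3 4 2 5 6

Reading each image from the cycles: 1↦1, 2↦8, 3↦9, 4↦7, 5↦3, 6↦4, 7↦2, 8↦5, 9↦6.
So the one-line form is 1 8 9 7 3 4 2 5 6.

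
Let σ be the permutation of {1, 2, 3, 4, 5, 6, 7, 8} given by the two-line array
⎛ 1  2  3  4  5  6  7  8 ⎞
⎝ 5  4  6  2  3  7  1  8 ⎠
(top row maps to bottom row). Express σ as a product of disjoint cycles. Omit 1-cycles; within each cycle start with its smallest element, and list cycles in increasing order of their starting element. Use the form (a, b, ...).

(1, 5, 3, 6, 7)(2, 4)

Iterating σ from 1 gives 1 → 5 → 3 → 6 → 7 → 1; that is the 5-cycle (1, 5, 3, 6, 7).
Continuing from each remaining unvisited element yields (1, 5, 3, 6, 7)(2, 4).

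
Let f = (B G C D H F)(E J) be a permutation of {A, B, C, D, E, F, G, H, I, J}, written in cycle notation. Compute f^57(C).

F

C lies in the 6-cycle (B G C D H F).
Since the cycle has length 6, f^57 acts on it the same as f^3 (57 mod 6 = 3).
Stepping 3 places around the cycle: C → D → H → F.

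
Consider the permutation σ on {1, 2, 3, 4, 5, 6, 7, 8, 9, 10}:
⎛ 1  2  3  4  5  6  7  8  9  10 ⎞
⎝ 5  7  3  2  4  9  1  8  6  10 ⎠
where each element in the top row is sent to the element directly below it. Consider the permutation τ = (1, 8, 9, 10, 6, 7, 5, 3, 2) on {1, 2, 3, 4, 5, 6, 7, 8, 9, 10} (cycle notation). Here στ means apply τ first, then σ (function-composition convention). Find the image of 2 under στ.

5

First apply τ: τ(2) = 1, then σ(1) = 5. Thus (στ)(2) = 5.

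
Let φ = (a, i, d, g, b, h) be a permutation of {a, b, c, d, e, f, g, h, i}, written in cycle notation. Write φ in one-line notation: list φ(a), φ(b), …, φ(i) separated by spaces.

i h c g e f b a d

Each element maps to the next entry in its cycle (wrapping to the front): a↦i, b↦h, c↦c, d↦g, e↦e, f↦f, g↦b, h↦a, i↦d.
So the one-line form is i h c g e f b a d.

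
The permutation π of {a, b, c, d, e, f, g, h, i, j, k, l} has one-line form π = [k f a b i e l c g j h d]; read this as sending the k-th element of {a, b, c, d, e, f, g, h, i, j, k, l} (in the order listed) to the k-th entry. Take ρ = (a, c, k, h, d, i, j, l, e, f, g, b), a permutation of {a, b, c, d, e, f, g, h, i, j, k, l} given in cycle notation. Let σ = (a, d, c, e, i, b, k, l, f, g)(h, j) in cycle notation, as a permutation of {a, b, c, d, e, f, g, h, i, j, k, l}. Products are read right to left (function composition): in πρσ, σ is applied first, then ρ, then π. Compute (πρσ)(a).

(πρσ)(a) = π(ρ(σ(a))). σ(a) = d, then ρ(d) = i, then π(i) = g, so the result is g.

g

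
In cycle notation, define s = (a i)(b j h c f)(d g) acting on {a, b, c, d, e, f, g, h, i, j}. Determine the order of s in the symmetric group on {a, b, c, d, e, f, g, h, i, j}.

10

The cycle type of s is (5, 2, 2, 1).
The order is lcm(5, 2, 2) = 10.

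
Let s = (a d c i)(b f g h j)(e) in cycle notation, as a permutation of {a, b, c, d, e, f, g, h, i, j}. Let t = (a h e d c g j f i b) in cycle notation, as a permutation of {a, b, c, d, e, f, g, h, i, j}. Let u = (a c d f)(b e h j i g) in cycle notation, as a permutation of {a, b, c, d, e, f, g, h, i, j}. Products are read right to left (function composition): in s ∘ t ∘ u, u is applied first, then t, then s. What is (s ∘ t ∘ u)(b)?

Chase b: u(b) = e; t(e) = d; s(d) = c. Hence (s ∘ t ∘ u)(b) = c.

c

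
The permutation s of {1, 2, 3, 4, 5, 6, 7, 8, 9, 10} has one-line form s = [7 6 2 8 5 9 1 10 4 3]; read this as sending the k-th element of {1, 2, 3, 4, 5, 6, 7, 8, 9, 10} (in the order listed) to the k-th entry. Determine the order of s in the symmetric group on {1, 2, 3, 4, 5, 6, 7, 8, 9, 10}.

Decomposing into disjoint cycles gives cycle lengths 7, 2, 1.
The order of s is the least common multiple of its cycle lengths: lcm(7, 2) = 14.

14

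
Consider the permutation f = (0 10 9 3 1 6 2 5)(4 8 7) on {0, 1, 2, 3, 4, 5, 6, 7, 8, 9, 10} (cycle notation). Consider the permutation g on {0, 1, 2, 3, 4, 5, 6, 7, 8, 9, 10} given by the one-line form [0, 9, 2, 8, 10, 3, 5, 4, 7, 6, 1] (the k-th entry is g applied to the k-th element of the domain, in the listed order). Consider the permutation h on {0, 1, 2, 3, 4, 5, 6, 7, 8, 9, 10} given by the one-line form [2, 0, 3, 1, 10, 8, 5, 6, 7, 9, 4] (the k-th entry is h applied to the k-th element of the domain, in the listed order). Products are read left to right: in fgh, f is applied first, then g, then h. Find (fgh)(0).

Apply the permutations in order: f(0) = 10, then g(10) = 1, then h(1) = 0. So (fgh)(0) = 0.

0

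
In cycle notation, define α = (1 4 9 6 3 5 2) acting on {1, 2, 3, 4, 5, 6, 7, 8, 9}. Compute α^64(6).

6 lies in the 7-cycle (1 4 9 6 3 5 2).
Powers repeat with period 7 on this cycle, and 64 mod 7 = 1, so α^64(6) = α^1(6).
Stepping 1 place around the cycle: 6 → 3.

3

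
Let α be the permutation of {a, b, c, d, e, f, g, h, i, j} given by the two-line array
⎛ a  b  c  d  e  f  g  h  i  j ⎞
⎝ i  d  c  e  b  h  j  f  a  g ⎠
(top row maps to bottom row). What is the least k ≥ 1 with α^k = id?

The disjoint-cycle form of α has cycle lengths 3, 2, 2, 2, 1.
Since disjoint cycles commute, ord(α) = lcm(3, 2, 2, 2) = 6.

6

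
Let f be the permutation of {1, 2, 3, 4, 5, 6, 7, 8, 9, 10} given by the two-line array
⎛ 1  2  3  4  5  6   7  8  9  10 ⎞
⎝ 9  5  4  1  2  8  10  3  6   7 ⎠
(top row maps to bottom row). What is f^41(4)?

Tracing 4 → 1 → … returns to 4 after 6 steps, so 4 lies in a 6-cycle (1, 9, 6, 8, 3, 4).
Since the cycle has length 6, f^41 acts on it the same as f^5 (41 mod 6 = 5).
Stepping 5 places around the cycle: 4 → 1 → 9 → 6 → 8 → 3.

3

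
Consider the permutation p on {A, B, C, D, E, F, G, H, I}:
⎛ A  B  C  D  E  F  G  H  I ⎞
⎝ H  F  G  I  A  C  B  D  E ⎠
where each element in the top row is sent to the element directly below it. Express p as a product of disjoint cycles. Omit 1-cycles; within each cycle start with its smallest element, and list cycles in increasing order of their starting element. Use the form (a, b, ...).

(A, H, D, I, E)(B, F, C, G)

From A: A → H → D → I → E → A, closing the cycle (A, H, D, I, E).
Continuing from each remaining unvisited element yields (A, H, D, I, E)(B, F, C, G).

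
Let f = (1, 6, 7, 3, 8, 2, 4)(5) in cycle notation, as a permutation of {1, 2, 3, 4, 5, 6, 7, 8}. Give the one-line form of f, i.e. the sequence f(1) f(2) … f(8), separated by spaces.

Each element maps to the next entry in its cycle (wrapping to the front): 1→6, 2→4, 3→8, 4→1, 5→5, 6→7, 7→3, 8→2.
Listing these in domain order gives 6 4 8 1 5 7 3 2.

6 4 8 1 5 7 3 2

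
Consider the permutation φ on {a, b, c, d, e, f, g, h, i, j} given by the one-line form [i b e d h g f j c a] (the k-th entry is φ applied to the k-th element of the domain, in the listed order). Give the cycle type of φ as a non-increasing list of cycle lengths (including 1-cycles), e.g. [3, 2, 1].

The disjoint cycles are (a i c e h j)(b)(d)(f g), with lengths 6, 2, 1, 1 in non-increasing order.

[6, 2, 1, 1]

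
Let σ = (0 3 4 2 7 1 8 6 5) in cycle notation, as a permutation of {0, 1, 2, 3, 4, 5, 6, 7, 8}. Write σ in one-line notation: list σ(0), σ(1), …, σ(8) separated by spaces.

Each element maps to the next entry in its cycle (wrapping to the front): 0↦3, 1↦8, 2↦7, 3↦4, 4↦2, 5↦0, 6↦5, 7↦1, 8↦6.
Listing these in domain order gives 3 8 7 4 2 0 5 1 6.

3 8 7 4 2 0 5 1 6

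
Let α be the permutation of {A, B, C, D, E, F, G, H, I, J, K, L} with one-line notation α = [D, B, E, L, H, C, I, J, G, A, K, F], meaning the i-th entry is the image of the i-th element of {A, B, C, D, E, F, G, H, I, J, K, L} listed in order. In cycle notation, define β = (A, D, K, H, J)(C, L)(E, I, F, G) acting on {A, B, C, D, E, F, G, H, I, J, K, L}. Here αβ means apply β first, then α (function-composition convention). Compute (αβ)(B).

B

(αβ)(B) = α(β(B)). β(B) = B, then α(B) = B. So (αβ)(B) = B.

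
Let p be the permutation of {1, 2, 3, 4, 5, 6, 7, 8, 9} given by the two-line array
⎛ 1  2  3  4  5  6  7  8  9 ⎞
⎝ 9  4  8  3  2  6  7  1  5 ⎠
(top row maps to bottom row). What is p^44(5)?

4

Tracing 5 → 2 → … returns to 5 after 7 steps, so 5 lies in a 7-cycle (1 9 5 2 4 3 8).
Since the cycle has length 7, p^44 acts on it the same as p^2 (44 mod 7 = 2).
Stepping 2 places around the cycle: 5 → 2 → 4.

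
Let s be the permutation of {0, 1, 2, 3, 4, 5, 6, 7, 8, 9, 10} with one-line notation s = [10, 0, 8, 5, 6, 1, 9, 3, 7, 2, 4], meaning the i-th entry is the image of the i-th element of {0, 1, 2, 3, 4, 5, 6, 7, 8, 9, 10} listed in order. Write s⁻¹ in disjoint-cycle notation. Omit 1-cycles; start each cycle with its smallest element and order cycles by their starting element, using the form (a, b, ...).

(0, 1, 5, 3, 7, 8, 2, 9, 6, 4, 10)

The cycle decomposition of s is (0, 10, 4, 6, 9, 2, 8, 7, 3, 5, 1).
Reversing each cycle (and rotating so the smallest element leads) gives s⁻¹ = (0, 1, 5, 3, 7, 8, 2, 9, 6, 4, 10).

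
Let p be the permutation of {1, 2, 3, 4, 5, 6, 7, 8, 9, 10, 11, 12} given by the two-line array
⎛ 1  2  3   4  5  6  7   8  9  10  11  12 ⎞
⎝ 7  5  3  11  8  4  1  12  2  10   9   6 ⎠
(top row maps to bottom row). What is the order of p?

8

The disjoint-cycle form of p has cycle lengths 8, 2, 1, 1.
Since disjoint cycles commute, ord(p) = lcm(8, 2) = 8.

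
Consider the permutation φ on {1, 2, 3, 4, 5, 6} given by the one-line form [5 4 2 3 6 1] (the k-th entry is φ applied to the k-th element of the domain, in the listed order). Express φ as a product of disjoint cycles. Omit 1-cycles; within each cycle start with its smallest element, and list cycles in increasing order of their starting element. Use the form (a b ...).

From 1: 1 → 5 → 6 → 1, closing the cycle (1 5 6).
Repeating from the next unused element and collecting all non-trivial cycles gives (1 5 6)(2 4 3).

(1 5 6)(2 4 3)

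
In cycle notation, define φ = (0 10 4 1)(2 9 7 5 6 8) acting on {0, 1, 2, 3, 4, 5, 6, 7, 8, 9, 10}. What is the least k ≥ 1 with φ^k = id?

12

The cycle type of φ is (6, 4, 1).
The order of φ is the least common multiple of its cycle lengths: lcm(6, 4) = 12.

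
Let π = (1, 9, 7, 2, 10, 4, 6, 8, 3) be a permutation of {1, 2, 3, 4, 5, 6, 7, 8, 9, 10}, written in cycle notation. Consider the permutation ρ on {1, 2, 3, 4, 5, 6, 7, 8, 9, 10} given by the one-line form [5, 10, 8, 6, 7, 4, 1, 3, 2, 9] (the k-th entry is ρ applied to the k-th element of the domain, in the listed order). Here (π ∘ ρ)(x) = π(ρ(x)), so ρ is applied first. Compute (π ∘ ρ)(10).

7

ρ(10) = 9, then π(9) = 7; composing gives (π ∘ ρ)(10) = 7.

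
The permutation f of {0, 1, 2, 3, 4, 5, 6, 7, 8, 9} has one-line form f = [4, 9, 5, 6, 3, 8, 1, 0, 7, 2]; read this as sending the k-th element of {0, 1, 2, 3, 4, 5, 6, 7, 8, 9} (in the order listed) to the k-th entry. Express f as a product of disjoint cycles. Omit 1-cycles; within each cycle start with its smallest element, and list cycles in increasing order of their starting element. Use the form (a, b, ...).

(0, 4, 3, 6, 1, 9, 2, 5, 8, 7)

From 0: 0 → 4 → 3 → 6 → 1 → 9 → 2 → 5 → 8 → 7 → 0, closing the cycle (0, 4, 3, 6, 1, 9, 2, 5, 8, 7).
Continuing from each remaining unvisited element yields (0, 4, 3, 6, 1, 9, 2, 5, 8, 7).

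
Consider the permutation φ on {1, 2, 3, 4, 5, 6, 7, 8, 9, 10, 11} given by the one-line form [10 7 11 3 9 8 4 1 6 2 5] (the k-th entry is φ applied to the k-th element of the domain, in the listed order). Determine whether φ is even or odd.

In disjoint-cycle form the cycle lengths are 11.
A cycle of length ℓ contributes ℓ−1 transpositions, so φ is a product of 10 transpositions — even.

even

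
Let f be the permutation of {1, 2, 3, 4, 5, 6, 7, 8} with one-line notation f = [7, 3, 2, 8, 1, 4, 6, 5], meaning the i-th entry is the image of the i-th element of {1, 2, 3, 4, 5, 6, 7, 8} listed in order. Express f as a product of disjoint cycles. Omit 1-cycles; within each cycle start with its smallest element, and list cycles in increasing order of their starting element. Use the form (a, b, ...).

(1, 7, 6, 4, 8, 5)(2, 3)

From 1: 1 → 7 → 6 → 4 → 8 → 5 → 1, closing the cycle (1, 7, 6, 4, 8, 5).
Repeating from the next unused element and collecting all non-trivial cycles gives (1, 7, 6, 4, 8, 5)(2, 3).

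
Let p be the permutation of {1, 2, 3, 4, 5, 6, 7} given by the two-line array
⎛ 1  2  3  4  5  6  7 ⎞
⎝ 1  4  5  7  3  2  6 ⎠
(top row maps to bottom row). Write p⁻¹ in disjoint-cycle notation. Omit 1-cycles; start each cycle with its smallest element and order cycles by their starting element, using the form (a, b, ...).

(2, 6, 7, 4)(3, 5)

The cycle decomposition of p is (2, 4, 7, 6)(3, 5).
Reversing each cycle (and rotating so the smallest element leads) gives p⁻¹ = (2, 6, 7, 4)(3, 5).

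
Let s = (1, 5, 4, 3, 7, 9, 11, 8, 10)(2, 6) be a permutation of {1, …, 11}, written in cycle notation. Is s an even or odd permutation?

The cycle lengths are 9, 2.
A cycle is odd iff its length is even; s has 1 even-length cycle, so sgn(s) = (−1)^1 and s is odd.

odd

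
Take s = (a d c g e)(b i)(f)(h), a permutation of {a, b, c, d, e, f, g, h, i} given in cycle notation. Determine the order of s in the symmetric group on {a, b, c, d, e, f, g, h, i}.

10

The disjoint cycles have lengths 5, 2, 1, 1.
Since disjoint cycles commute, ord(s) = lcm(5, 2) = 10.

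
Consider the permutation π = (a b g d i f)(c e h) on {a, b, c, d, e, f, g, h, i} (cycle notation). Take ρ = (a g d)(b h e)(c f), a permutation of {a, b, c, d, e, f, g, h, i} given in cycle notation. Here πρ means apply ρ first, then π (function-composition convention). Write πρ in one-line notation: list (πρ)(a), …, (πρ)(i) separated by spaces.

d c a b g e i h f

Chase each element through ρ then π: a → g → d; b → h → c; c → f → a; d → a → b; e → b → g; f → c → e; g → d → i; h → e → h; i → i → f.
Collecting the images, πρ = [d c a b g e i h f].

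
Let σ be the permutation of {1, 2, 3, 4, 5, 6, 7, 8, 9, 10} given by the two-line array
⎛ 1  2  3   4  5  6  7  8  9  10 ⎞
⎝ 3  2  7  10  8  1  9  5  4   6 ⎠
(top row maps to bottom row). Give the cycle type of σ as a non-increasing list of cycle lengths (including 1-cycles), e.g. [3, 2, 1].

[7, 2, 1]

The disjoint cycles are (1 3 7 9 4 10 6)(2)(5 8), with lengths 7, 2, 1 in non-increasing order.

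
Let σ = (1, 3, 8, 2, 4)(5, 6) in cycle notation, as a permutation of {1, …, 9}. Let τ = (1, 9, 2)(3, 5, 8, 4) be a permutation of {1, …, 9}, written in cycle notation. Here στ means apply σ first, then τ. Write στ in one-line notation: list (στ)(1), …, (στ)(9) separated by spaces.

Chase each element through σ then τ: 1 → 3 → 5; 2 → 4 → 3; 3 → 8 → 4; 4 → 1 → 9; 5 → 6 → 6; 6 → 5 → 8; 7 → 7 → 7; 8 → 2 → 1; 9 → 9 → 2.
So στ in one-line form is 5 3 4 9 6 8 7 1 2.

5 3 4 9 6 8 7 1 2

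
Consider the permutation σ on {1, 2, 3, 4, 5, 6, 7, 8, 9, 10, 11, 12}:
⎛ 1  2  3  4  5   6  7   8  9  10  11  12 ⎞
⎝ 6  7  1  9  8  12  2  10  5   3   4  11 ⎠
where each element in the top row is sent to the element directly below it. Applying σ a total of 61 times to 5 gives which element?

8

Tracing 5 → 8 → … returns to 5 after 10 steps, so 5 lies in a 10-cycle (1, 6, 12, 11, 4, 9, 5, 8, 10, 3).
Since the cycle has length 10, σ^61 acts on it the same as σ^1 (61 mod 10 = 1).
Advancing 1 step from 5: 5 → 8.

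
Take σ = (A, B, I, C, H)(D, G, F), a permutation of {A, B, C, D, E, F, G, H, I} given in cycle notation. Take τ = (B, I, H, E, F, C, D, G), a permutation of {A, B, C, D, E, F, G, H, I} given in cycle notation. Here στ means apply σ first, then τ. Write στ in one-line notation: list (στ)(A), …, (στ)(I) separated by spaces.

For each element, apply σ then τ: A → B → I; B → I → H; C → H → E; D → G → B; E → E → F; F → D → G; G → F → C; H → A → A; I → C → D.
Collecting the images, στ = [I H E B F G C A D].

I H E B F G C A D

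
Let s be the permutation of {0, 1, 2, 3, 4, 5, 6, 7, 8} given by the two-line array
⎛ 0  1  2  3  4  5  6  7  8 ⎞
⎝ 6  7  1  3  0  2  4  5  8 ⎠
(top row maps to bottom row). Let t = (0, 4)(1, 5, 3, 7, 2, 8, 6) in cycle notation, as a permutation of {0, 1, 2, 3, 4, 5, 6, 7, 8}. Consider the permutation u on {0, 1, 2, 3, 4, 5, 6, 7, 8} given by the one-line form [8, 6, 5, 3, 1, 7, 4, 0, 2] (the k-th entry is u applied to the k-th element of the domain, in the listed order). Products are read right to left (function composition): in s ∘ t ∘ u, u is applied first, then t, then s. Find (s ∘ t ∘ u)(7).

0

(s ∘ t ∘ u)(7) = s(t(u(7))). u(7) = 0, then t(0) = 4, then s(4) = 0, so the result is 0.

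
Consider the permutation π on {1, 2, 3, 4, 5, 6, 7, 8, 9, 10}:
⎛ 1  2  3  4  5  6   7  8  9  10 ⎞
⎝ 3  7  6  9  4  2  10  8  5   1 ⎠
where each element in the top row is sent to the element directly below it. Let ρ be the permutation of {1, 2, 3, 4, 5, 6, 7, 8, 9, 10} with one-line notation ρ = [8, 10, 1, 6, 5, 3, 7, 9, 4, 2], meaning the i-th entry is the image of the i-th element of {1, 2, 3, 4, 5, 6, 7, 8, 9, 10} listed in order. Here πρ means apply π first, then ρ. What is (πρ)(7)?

π(7) = 10, then ρ(10) = 2; composing gives (πρ)(7) = 2.

2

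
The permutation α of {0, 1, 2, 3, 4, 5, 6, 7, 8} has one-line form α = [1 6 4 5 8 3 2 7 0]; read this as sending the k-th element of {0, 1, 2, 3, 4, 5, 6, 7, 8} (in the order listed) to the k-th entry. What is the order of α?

Decomposing into disjoint cycles gives cycle lengths 6, 2, 1.
Since disjoint cycles commute, ord(α) = lcm(6, 2) = 6.

6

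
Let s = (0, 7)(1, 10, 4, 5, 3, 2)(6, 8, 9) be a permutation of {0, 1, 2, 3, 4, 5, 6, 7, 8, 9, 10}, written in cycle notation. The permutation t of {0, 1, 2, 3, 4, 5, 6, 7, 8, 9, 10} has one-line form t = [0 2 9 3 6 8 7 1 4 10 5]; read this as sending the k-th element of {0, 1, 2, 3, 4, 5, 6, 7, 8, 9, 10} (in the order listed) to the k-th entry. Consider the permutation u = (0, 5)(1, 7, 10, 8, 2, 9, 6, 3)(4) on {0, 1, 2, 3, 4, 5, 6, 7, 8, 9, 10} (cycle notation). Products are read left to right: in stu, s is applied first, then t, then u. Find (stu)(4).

2

Apply the permutations in order: s(4) = 5, then t(5) = 8, then u(8) = 2. So (stu)(4) = 2.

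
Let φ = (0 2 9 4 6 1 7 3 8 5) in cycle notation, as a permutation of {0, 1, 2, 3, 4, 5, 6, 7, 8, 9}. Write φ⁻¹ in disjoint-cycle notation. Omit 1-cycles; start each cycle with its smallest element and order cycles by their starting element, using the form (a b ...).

The inverse reverses each cycle.
Reversing each cycle of φ and rotating so the smallest element leads gives (0 5 8 3 7 1 6 4 9 2).

(0 5 8 3 7 1 6 4 9 2)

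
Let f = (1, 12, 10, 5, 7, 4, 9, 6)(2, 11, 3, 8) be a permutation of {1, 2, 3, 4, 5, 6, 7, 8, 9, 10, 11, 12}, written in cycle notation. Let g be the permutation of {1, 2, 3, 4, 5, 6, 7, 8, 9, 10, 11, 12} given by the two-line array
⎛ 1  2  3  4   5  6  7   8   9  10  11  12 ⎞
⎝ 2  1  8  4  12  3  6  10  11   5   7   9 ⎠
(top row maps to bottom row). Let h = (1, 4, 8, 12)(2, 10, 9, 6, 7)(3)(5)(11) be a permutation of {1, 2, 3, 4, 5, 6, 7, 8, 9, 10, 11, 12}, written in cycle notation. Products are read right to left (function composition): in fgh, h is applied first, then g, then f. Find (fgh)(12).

11

Chase 12: h(12) = 1; g(1) = 2; f(2) = 11. Hence (fgh)(12) = 11.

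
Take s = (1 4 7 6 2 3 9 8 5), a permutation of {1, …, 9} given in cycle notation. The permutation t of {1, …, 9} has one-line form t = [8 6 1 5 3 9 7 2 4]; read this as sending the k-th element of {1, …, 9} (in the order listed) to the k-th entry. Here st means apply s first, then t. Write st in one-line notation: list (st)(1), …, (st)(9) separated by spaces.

(st)(x) = t(s(x)). Computing each image: t(s(1)) = t(4) = 5, t(s(2)) = t(3) = 1, t(s(3)) = t(9) = 4, t(s(4)) = t(7) = 7, t(s(5)) = t(1) = 8, t(s(6)) = t(2) = 6, t(s(7)) = t(6) = 9, t(s(8)) = t(5) = 3, t(s(9)) = t(8) = 2.
Hence st = [5 1 4 7 8 6 9 3 2].

5 1 4 7 8 6 9 3 2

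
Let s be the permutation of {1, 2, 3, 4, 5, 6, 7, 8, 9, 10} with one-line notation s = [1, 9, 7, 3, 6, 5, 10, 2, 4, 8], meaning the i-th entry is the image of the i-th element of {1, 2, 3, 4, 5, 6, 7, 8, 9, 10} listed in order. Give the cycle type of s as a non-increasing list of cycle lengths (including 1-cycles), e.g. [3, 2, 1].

[7, 2, 1]

The disjoint cycles are (1)(2 9 4 3 7 10 8)(5 6), with lengths 7, 2, 1 in non-increasing order.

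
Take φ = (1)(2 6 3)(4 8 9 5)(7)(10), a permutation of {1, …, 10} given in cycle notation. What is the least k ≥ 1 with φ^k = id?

The disjoint cycles have lengths 4, 3, 1, 1, 1.
Since disjoint cycles commute, ord(φ) = lcm(4, 3) = 12.

12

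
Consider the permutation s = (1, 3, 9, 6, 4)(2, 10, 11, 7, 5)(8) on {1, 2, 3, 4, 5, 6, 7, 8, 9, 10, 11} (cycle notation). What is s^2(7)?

7 lies in the 5-cycle (2, 10, 11, 7, 5).
Stepping 2 places around the cycle: 7 → 5 → 2.

2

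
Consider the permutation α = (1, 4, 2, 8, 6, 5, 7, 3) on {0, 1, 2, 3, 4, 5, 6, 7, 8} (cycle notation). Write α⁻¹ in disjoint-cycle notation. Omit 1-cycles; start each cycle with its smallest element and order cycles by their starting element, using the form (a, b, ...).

Inverting a permutation written in cycle notation just reverses the order within every cycle.
Reversing each cycle of α and rotating so the smallest element leads gives (1, 3, 7, 5, 6, 8, 2, 4).

(1, 3, 7, 5, 6, 8, 2, 4)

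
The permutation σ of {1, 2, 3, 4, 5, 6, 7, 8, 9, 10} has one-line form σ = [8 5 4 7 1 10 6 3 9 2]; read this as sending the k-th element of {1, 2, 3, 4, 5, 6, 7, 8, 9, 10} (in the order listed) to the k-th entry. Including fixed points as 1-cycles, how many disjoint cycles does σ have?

The cycle decomposition is (1 8 3 4 7 6 10 2 5)(9), which has 2 cycles (counting 1-cycles).

2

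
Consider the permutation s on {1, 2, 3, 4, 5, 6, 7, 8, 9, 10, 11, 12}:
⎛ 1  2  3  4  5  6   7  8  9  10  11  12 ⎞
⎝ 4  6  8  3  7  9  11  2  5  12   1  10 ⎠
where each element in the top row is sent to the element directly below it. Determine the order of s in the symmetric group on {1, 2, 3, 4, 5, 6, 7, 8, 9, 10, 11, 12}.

10

The disjoint-cycle form of s has cycle lengths 10, 2.
The order of s is the least common multiple of its cycle lengths: lcm(10, 2) = 10.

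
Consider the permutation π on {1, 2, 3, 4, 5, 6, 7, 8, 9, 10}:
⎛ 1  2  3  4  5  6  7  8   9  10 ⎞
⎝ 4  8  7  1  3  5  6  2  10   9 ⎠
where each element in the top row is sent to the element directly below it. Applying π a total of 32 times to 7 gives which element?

7

Tracing 7 → 6 → … returns to 7 after 4 steps, so 7 lies in a 4-cycle (3 7 6 5).
On a 4-cycle, π^4 is the identity, so π^32 = π^0 there (32 ≡ 0 mod 4).
So π^32(7) = 7.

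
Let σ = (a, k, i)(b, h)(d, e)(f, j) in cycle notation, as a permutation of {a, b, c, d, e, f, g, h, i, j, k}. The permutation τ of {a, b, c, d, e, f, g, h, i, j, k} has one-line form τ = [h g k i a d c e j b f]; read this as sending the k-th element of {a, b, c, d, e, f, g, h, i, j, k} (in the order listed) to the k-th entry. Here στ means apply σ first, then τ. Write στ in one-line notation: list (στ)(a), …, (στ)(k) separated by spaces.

f e k a i b c g h d j

For each element, apply σ then τ: a → k → f; b → h → e; c → c → k; d → e → a; e → d → i; f → j → b; g → g → c; h → b → g; i → a → h; j → f → d; k → i → j.
So στ in one-line form is f e k a i b c g h d j.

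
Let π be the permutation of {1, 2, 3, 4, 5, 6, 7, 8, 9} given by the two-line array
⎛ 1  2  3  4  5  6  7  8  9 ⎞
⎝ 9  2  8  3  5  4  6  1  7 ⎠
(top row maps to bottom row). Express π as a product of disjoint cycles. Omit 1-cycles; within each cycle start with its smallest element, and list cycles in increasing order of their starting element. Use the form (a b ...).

From 1: 1 → 9 → 7 → 6 → 4 → 3 → 8 → 1, closing the cycle (1 9 7 6 4 3 8).
Repeating from the next unused element and collecting all non-trivial cycles gives (1 9 7 6 4 3 8).

(1 9 7 6 4 3 8)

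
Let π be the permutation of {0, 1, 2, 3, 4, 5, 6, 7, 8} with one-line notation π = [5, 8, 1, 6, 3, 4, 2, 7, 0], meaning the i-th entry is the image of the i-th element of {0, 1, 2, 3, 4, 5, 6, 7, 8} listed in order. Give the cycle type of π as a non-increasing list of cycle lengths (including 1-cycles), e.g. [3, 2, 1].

The disjoint cycles are (0 5 4 3 6 2 1 8)(7), with lengths 8, 1 in non-increasing order.

[8, 1]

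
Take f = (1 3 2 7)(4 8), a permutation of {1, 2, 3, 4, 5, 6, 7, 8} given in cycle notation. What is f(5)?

5 does not appear in any cycle of f, so it is a fixed point: f(5) = 5.

5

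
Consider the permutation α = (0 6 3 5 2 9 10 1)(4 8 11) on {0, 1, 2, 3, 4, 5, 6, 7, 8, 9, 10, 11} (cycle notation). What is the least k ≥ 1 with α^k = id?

24

The cycle type of α is (8, 3, 1).
Since disjoint cycles commute, ord(α) = lcm(8, 3) = 24.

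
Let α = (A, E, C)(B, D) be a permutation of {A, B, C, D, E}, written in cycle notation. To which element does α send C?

C appears in (A, E, C); the next entry (wrapping around) is A.

A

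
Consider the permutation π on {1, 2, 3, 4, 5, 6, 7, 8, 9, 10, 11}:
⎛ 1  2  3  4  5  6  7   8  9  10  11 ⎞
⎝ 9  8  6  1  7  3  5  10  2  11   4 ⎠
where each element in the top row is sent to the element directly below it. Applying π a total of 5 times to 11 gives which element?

Tracing 11 → 4 → … returns to 11 after 7 steps, so 11 lies in a 7-cycle (1 9 2 8 10 11 4).
Stepping 5 places around the cycle: 11 → 4 → 1 → 9 → 2 → 8.

8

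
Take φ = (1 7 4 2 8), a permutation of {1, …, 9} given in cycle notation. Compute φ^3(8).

4

8 lies in the 5-cycle (1 7 4 2 8).
Advancing 3 steps from 8: 8 → 1 → 7 → 4.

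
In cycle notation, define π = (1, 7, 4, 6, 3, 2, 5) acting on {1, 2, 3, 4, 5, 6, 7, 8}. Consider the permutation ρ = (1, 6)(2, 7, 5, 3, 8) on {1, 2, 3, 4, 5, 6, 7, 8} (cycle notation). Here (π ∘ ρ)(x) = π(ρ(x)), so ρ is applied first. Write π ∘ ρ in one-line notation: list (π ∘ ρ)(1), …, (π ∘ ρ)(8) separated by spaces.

3 4 8 6 2 7 1 5

For each element, apply ρ then π: 1 → 6 → 3; 2 → 7 → 4; 3 → 8 → 8; 4 → 4 → 6; 5 → 3 → 2; 6 → 1 → 7; 7 → 5 → 1; 8 → 2 → 5.
Collecting the images, π ∘ ρ = [3 4 8 6 2 7 1 5].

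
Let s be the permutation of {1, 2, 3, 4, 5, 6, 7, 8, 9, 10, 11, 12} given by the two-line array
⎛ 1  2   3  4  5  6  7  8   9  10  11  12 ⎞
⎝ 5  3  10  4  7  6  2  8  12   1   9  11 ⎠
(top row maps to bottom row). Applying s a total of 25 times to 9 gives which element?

Tracing 9 → 12 → … returns to 9 after 3 steps, so 9 lies in a 3-cycle (9 12 11).
Since the cycle has length 3, s^25 acts on it the same as s^1 (25 mod 3 = 1).
Advancing 1 step from 9: 9 → 12.

12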